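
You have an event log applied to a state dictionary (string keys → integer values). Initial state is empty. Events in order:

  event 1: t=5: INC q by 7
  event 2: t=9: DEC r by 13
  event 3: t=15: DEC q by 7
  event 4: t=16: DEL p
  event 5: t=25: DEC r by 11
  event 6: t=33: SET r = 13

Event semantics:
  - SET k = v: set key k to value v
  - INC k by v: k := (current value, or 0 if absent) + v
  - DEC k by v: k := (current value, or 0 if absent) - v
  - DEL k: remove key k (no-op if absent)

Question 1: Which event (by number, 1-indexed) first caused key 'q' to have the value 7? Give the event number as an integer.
Answer: 1

Derivation:
Looking for first event where q becomes 7:
  event 1: q (absent) -> 7  <-- first match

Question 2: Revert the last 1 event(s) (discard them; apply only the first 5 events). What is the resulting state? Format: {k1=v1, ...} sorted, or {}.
Answer: {q=0, r=-24}

Derivation:
Keep first 5 events (discard last 1):
  after event 1 (t=5: INC q by 7): {q=7}
  after event 2 (t=9: DEC r by 13): {q=7, r=-13}
  after event 3 (t=15: DEC q by 7): {q=0, r=-13}
  after event 4 (t=16: DEL p): {q=0, r=-13}
  after event 5 (t=25: DEC r by 11): {q=0, r=-24}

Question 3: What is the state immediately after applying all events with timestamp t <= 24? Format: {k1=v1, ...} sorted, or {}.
Apply events with t <= 24 (4 events):
  after event 1 (t=5: INC q by 7): {q=7}
  after event 2 (t=9: DEC r by 13): {q=7, r=-13}
  after event 3 (t=15: DEC q by 7): {q=0, r=-13}
  after event 4 (t=16: DEL p): {q=0, r=-13}

Answer: {q=0, r=-13}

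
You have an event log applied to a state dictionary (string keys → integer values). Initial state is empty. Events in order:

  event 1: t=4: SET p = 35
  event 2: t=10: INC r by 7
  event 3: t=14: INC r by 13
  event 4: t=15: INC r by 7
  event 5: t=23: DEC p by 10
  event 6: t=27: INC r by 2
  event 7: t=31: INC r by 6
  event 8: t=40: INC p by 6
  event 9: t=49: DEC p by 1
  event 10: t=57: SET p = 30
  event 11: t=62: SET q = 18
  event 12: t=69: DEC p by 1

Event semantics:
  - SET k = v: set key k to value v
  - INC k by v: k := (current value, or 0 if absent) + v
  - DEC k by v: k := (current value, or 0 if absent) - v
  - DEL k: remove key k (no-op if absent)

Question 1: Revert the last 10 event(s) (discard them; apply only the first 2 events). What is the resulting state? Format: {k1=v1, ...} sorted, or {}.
Keep first 2 events (discard last 10):
  after event 1 (t=4: SET p = 35): {p=35}
  after event 2 (t=10: INC r by 7): {p=35, r=7}

Answer: {p=35, r=7}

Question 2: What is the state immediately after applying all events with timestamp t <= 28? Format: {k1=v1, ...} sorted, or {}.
Apply events with t <= 28 (6 events):
  after event 1 (t=4: SET p = 35): {p=35}
  after event 2 (t=10: INC r by 7): {p=35, r=7}
  after event 3 (t=14: INC r by 13): {p=35, r=20}
  after event 4 (t=15: INC r by 7): {p=35, r=27}
  after event 5 (t=23: DEC p by 10): {p=25, r=27}
  after event 6 (t=27: INC r by 2): {p=25, r=29}

Answer: {p=25, r=29}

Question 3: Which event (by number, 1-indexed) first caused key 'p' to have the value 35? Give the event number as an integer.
Looking for first event where p becomes 35:
  event 1: p (absent) -> 35  <-- first match

Answer: 1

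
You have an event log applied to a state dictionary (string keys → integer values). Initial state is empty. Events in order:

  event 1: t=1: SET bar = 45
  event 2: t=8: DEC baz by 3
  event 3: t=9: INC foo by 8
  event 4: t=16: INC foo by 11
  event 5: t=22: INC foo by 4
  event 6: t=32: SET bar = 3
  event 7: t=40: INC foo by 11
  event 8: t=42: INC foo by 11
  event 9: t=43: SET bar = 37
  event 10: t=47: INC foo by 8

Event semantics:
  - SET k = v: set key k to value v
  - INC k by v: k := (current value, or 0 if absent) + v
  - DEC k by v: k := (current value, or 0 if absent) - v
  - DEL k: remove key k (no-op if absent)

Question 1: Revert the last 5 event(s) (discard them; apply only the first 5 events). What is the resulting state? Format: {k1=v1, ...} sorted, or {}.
Keep first 5 events (discard last 5):
  after event 1 (t=1: SET bar = 45): {bar=45}
  after event 2 (t=8: DEC baz by 3): {bar=45, baz=-3}
  after event 3 (t=9: INC foo by 8): {bar=45, baz=-3, foo=8}
  after event 4 (t=16: INC foo by 11): {bar=45, baz=-3, foo=19}
  after event 5 (t=22: INC foo by 4): {bar=45, baz=-3, foo=23}

Answer: {bar=45, baz=-3, foo=23}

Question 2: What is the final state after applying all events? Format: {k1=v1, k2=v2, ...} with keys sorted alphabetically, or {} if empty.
  after event 1 (t=1: SET bar = 45): {bar=45}
  after event 2 (t=8: DEC baz by 3): {bar=45, baz=-3}
  after event 3 (t=9: INC foo by 8): {bar=45, baz=-3, foo=8}
  after event 4 (t=16: INC foo by 11): {bar=45, baz=-3, foo=19}
  after event 5 (t=22: INC foo by 4): {bar=45, baz=-3, foo=23}
  after event 6 (t=32: SET bar = 3): {bar=3, baz=-3, foo=23}
  after event 7 (t=40: INC foo by 11): {bar=3, baz=-3, foo=34}
  after event 8 (t=42: INC foo by 11): {bar=3, baz=-3, foo=45}
  after event 9 (t=43: SET bar = 37): {bar=37, baz=-3, foo=45}
  after event 10 (t=47: INC foo by 8): {bar=37, baz=-3, foo=53}

Answer: {bar=37, baz=-3, foo=53}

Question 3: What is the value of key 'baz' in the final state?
Track key 'baz' through all 10 events:
  event 1 (t=1: SET bar = 45): baz unchanged
  event 2 (t=8: DEC baz by 3): baz (absent) -> -3
  event 3 (t=9: INC foo by 8): baz unchanged
  event 4 (t=16: INC foo by 11): baz unchanged
  event 5 (t=22: INC foo by 4): baz unchanged
  event 6 (t=32: SET bar = 3): baz unchanged
  event 7 (t=40: INC foo by 11): baz unchanged
  event 8 (t=42: INC foo by 11): baz unchanged
  event 9 (t=43: SET bar = 37): baz unchanged
  event 10 (t=47: INC foo by 8): baz unchanged
Final: baz = -3

Answer: -3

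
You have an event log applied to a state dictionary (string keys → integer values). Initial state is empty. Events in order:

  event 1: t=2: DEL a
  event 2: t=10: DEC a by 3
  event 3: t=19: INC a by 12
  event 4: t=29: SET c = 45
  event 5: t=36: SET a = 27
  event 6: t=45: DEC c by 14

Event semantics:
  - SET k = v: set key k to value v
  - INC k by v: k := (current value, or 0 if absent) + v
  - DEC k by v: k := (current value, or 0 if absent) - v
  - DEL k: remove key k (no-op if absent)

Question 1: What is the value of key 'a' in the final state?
Answer: 27

Derivation:
Track key 'a' through all 6 events:
  event 1 (t=2: DEL a): a (absent) -> (absent)
  event 2 (t=10: DEC a by 3): a (absent) -> -3
  event 3 (t=19: INC a by 12): a -3 -> 9
  event 4 (t=29: SET c = 45): a unchanged
  event 5 (t=36: SET a = 27): a 9 -> 27
  event 6 (t=45: DEC c by 14): a unchanged
Final: a = 27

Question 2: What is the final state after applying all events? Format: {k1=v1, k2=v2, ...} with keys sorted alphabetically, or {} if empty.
Answer: {a=27, c=31}

Derivation:
  after event 1 (t=2: DEL a): {}
  after event 2 (t=10: DEC a by 3): {a=-3}
  after event 3 (t=19: INC a by 12): {a=9}
  after event 4 (t=29: SET c = 45): {a=9, c=45}
  after event 5 (t=36: SET a = 27): {a=27, c=45}
  after event 6 (t=45: DEC c by 14): {a=27, c=31}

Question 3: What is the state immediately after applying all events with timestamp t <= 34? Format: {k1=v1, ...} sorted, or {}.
Answer: {a=9, c=45}

Derivation:
Apply events with t <= 34 (4 events):
  after event 1 (t=2: DEL a): {}
  after event 2 (t=10: DEC a by 3): {a=-3}
  after event 3 (t=19: INC a by 12): {a=9}
  after event 4 (t=29: SET c = 45): {a=9, c=45}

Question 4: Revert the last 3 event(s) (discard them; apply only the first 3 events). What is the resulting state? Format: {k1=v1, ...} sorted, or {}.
Answer: {a=9}

Derivation:
Keep first 3 events (discard last 3):
  after event 1 (t=2: DEL a): {}
  after event 2 (t=10: DEC a by 3): {a=-3}
  after event 3 (t=19: INC a by 12): {a=9}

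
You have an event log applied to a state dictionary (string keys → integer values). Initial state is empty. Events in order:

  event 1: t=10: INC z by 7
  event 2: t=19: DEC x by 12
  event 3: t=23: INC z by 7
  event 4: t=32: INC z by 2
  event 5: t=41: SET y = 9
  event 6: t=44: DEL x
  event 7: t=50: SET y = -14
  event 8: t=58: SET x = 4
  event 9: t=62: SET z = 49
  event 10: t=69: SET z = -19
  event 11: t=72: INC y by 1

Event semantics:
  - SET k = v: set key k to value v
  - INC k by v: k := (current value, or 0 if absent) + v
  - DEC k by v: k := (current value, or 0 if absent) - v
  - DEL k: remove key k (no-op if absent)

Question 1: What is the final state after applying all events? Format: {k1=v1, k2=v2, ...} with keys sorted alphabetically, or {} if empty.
Answer: {x=4, y=-13, z=-19}

Derivation:
  after event 1 (t=10: INC z by 7): {z=7}
  after event 2 (t=19: DEC x by 12): {x=-12, z=7}
  after event 3 (t=23: INC z by 7): {x=-12, z=14}
  after event 4 (t=32: INC z by 2): {x=-12, z=16}
  after event 5 (t=41: SET y = 9): {x=-12, y=9, z=16}
  after event 6 (t=44: DEL x): {y=9, z=16}
  after event 7 (t=50: SET y = -14): {y=-14, z=16}
  after event 8 (t=58: SET x = 4): {x=4, y=-14, z=16}
  after event 9 (t=62: SET z = 49): {x=4, y=-14, z=49}
  after event 10 (t=69: SET z = -19): {x=4, y=-14, z=-19}
  after event 11 (t=72: INC y by 1): {x=4, y=-13, z=-19}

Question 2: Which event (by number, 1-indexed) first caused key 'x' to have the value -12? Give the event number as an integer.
Looking for first event where x becomes -12:
  event 2: x (absent) -> -12  <-- first match

Answer: 2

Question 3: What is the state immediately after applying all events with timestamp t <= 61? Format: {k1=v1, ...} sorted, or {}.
Apply events with t <= 61 (8 events):
  after event 1 (t=10: INC z by 7): {z=7}
  after event 2 (t=19: DEC x by 12): {x=-12, z=7}
  after event 3 (t=23: INC z by 7): {x=-12, z=14}
  after event 4 (t=32: INC z by 2): {x=-12, z=16}
  after event 5 (t=41: SET y = 9): {x=-12, y=9, z=16}
  after event 6 (t=44: DEL x): {y=9, z=16}
  after event 7 (t=50: SET y = -14): {y=-14, z=16}
  after event 8 (t=58: SET x = 4): {x=4, y=-14, z=16}

Answer: {x=4, y=-14, z=16}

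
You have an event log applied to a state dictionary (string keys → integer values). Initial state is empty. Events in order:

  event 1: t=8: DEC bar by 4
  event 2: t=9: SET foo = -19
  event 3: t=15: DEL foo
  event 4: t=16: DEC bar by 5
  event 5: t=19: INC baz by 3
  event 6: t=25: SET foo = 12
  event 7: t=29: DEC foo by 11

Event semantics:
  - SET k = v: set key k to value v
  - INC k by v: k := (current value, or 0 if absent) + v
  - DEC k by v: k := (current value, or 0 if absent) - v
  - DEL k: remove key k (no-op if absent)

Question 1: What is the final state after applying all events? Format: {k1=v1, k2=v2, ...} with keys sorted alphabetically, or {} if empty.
Answer: {bar=-9, baz=3, foo=1}

Derivation:
  after event 1 (t=8: DEC bar by 4): {bar=-4}
  after event 2 (t=9: SET foo = -19): {bar=-4, foo=-19}
  after event 3 (t=15: DEL foo): {bar=-4}
  after event 4 (t=16: DEC bar by 5): {bar=-9}
  after event 5 (t=19: INC baz by 3): {bar=-9, baz=3}
  after event 6 (t=25: SET foo = 12): {bar=-9, baz=3, foo=12}
  after event 7 (t=29: DEC foo by 11): {bar=-9, baz=3, foo=1}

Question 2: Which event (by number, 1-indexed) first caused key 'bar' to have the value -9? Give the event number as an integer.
Looking for first event where bar becomes -9:
  event 1: bar = -4
  event 2: bar = -4
  event 3: bar = -4
  event 4: bar -4 -> -9  <-- first match

Answer: 4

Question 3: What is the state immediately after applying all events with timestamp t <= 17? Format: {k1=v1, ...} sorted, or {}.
Apply events with t <= 17 (4 events):
  after event 1 (t=8: DEC bar by 4): {bar=-4}
  after event 2 (t=9: SET foo = -19): {bar=-4, foo=-19}
  after event 3 (t=15: DEL foo): {bar=-4}
  after event 4 (t=16: DEC bar by 5): {bar=-9}

Answer: {bar=-9}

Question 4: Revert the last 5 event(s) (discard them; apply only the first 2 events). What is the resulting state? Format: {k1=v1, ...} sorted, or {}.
Answer: {bar=-4, foo=-19}

Derivation:
Keep first 2 events (discard last 5):
  after event 1 (t=8: DEC bar by 4): {bar=-4}
  after event 2 (t=9: SET foo = -19): {bar=-4, foo=-19}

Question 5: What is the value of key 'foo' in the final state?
Track key 'foo' through all 7 events:
  event 1 (t=8: DEC bar by 4): foo unchanged
  event 2 (t=9: SET foo = -19): foo (absent) -> -19
  event 3 (t=15: DEL foo): foo -19 -> (absent)
  event 4 (t=16: DEC bar by 5): foo unchanged
  event 5 (t=19: INC baz by 3): foo unchanged
  event 6 (t=25: SET foo = 12): foo (absent) -> 12
  event 7 (t=29: DEC foo by 11): foo 12 -> 1
Final: foo = 1

Answer: 1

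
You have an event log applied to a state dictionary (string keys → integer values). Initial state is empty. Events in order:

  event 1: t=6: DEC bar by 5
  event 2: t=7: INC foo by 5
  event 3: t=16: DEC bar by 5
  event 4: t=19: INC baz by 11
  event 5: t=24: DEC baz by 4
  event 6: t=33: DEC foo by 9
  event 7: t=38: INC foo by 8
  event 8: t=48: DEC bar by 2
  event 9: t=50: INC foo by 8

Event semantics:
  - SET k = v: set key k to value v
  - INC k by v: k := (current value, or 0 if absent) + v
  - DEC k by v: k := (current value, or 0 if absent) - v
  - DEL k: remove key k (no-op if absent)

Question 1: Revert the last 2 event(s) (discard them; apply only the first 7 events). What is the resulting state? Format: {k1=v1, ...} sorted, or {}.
Keep first 7 events (discard last 2):
  after event 1 (t=6: DEC bar by 5): {bar=-5}
  after event 2 (t=7: INC foo by 5): {bar=-5, foo=5}
  after event 3 (t=16: DEC bar by 5): {bar=-10, foo=5}
  after event 4 (t=19: INC baz by 11): {bar=-10, baz=11, foo=5}
  after event 5 (t=24: DEC baz by 4): {bar=-10, baz=7, foo=5}
  after event 6 (t=33: DEC foo by 9): {bar=-10, baz=7, foo=-4}
  after event 7 (t=38: INC foo by 8): {bar=-10, baz=7, foo=4}

Answer: {bar=-10, baz=7, foo=4}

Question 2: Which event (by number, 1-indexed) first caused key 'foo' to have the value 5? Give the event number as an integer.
Looking for first event where foo becomes 5:
  event 2: foo (absent) -> 5  <-- first match

Answer: 2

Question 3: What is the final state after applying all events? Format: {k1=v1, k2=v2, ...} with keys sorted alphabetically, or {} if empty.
  after event 1 (t=6: DEC bar by 5): {bar=-5}
  after event 2 (t=7: INC foo by 5): {bar=-5, foo=5}
  after event 3 (t=16: DEC bar by 5): {bar=-10, foo=5}
  after event 4 (t=19: INC baz by 11): {bar=-10, baz=11, foo=5}
  after event 5 (t=24: DEC baz by 4): {bar=-10, baz=7, foo=5}
  after event 6 (t=33: DEC foo by 9): {bar=-10, baz=7, foo=-4}
  after event 7 (t=38: INC foo by 8): {bar=-10, baz=7, foo=4}
  after event 8 (t=48: DEC bar by 2): {bar=-12, baz=7, foo=4}
  after event 9 (t=50: INC foo by 8): {bar=-12, baz=7, foo=12}

Answer: {bar=-12, baz=7, foo=12}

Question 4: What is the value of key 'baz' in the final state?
Track key 'baz' through all 9 events:
  event 1 (t=6: DEC bar by 5): baz unchanged
  event 2 (t=7: INC foo by 5): baz unchanged
  event 3 (t=16: DEC bar by 5): baz unchanged
  event 4 (t=19: INC baz by 11): baz (absent) -> 11
  event 5 (t=24: DEC baz by 4): baz 11 -> 7
  event 6 (t=33: DEC foo by 9): baz unchanged
  event 7 (t=38: INC foo by 8): baz unchanged
  event 8 (t=48: DEC bar by 2): baz unchanged
  event 9 (t=50: INC foo by 8): baz unchanged
Final: baz = 7

Answer: 7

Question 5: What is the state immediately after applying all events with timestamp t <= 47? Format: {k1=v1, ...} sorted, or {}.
Apply events with t <= 47 (7 events):
  after event 1 (t=6: DEC bar by 5): {bar=-5}
  after event 2 (t=7: INC foo by 5): {bar=-5, foo=5}
  after event 3 (t=16: DEC bar by 5): {bar=-10, foo=5}
  after event 4 (t=19: INC baz by 11): {bar=-10, baz=11, foo=5}
  after event 5 (t=24: DEC baz by 4): {bar=-10, baz=7, foo=5}
  after event 6 (t=33: DEC foo by 9): {bar=-10, baz=7, foo=-4}
  after event 7 (t=38: INC foo by 8): {bar=-10, baz=7, foo=4}

Answer: {bar=-10, baz=7, foo=4}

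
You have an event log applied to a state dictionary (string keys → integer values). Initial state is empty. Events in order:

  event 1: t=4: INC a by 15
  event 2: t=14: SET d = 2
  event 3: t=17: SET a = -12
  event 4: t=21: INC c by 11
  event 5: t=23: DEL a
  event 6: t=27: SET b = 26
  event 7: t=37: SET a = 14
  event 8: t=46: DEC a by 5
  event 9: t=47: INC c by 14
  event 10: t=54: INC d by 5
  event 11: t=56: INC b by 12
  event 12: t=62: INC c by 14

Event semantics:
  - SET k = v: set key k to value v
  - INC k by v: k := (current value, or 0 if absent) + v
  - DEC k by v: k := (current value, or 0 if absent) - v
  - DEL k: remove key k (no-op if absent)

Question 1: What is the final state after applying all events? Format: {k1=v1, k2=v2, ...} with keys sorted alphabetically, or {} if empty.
  after event 1 (t=4: INC a by 15): {a=15}
  after event 2 (t=14: SET d = 2): {a=15, d=2}
  after event 3 (t=17: SET a = -12): {a=-12, d=2}
  after event 4 (t=21: INC c by 11): {a=-12, c=11, d=2}
  after event 5 (t=23: DEL a): {c=11, d=2}
  after event 6 (t=27: SET b = 26): {b=26, c=11, d=2}
  after event 7 (t=37: SET a = 14): {a=14, b=26, c=11, d=2}
  after event 8 (t=46: DEC a by 5): {a=9, b=26, c=11, d=2}
  after event 9 (t=47: INC c by 14): {a=9, b=26, c=25, d=2}
  after event 10 (t=54: INC d by 5): {a=9, b=26, c=25, d=7}
  after event 11 (t=56: INC b by 12): {a=9, b=38, c=25, d=7}
  after event 12 (t=62: INC c by 14): {a=9, b=38, c=39, d=7}

Answer: {a=9, b=38, c=39, d=7}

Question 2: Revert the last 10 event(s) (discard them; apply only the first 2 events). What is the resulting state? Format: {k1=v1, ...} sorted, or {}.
Answer: {a=15, d=2}

Derivation:
Keep first 2 events (discard last 10):
  after event 1 (t=4: INC a by 15): {a=15}
  after event 2 (t=14: SET d = 2): {a=15, d=2}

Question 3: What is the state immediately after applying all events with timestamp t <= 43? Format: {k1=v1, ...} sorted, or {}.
Answer: {a=14, b=26, c=11, d=2}

Derivation:
Apply events with t <= 43 (7 events):
  after event 1 (t=4: INC a by 15): {a=15}
  after event 2 (t=14: SET d = 2): {a=15, d=2}
  after event 3 (t=17: SET a = -12): {a=-12, d=2}
  after event 4 (t=21: INC c by 11): {a=-12, c=11, d=2}
  after event 5 (t=23: DEL a): {c=11, d=2}
  after event 6 (t=27: SET b = 26): {b=26, c=11, d=2}
  after event 7 (t=37: SET a = 14): {a=14, b=26, c=11, d=2}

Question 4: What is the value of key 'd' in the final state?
Answer: 7

Derivation:
Track key 'd' through all 12 events:
  event 1 (t=4: INC a by 15): d unchanged
  event 2 (t=14: SET d = 2): d (absent) -> 2
  event 3 (t=17: SET a = -12): d unchanged
  event 4 (t=21: INC c by 11): d unchanged
  event 5 (t=23: DEL a): d unchanged
  event 6 (t=27: SET b = 26): d unchanged
  event 7 (t=37: SET a = 14): d unchanged
  event 8 (t=46: DEC a by 5): d unchanged
  event 9 (t=47: INC c by 14): d unchanged
  event 10 (t=54: INC d by 5): d 2 -> 7
  event 11 (t=56: INC b by 12): d unchanged
  event 12 (t=62: INC c by 14): d unchanged
Final: d = 7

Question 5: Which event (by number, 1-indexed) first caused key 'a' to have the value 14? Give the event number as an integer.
Looking for first event where a becomes 14:
  event 1: a = 15
  event 2: a = 15
  event 3: a = -12
  event 4: a = -12
  event 5: a = (absent)
  event 7: a (absent) -> 14  <-- first match

Answer: 7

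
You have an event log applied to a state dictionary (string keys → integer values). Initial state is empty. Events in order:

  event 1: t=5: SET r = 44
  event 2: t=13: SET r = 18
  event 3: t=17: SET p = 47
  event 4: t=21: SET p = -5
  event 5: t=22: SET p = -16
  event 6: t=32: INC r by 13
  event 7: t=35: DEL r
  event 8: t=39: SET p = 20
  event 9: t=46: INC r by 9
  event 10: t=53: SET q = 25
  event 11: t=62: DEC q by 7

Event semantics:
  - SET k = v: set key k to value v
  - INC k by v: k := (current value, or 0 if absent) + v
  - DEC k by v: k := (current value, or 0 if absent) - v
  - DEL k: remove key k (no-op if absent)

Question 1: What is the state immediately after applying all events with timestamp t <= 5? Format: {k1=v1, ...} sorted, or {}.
Apply events with t <= 5 (1 events):
  after event 1 (t=5: SET r = 44): {r=44}

Answer: {r=44}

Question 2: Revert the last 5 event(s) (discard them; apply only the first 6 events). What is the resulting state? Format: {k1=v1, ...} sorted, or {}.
Keep first 6 events (discard last 5):
  after event 1 (t=5: SET r = 44): {r=44}
  after event 2 (t=13: SET r = 18): {r=18}
  after event 3 (t=17: SET p = 47): {p=47, r=18}
  after event 4 (t=21: SET p = -5): {p=-5, r=18}
  after event 5 (t=22: SET p = -16): {p=-16, r=18}
  after event 6 (t=32: INC r by 13): {p=-16, r=31}

Answer: {p=-16, r=31}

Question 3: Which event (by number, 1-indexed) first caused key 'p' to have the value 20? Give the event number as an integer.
Looking for first event where p becomes 20:
  event 3: p = 47
  event 4: p = -5
  event 5: p = -16
  event 6: p = -16
  event 7: p = -16
  event 8: p -16 -> 20  <-- first match

Answer: 8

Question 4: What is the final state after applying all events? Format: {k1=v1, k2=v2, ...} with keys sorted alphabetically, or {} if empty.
  after event 1 (t=5: SET r = 44): {r=44}
  after event 2 (t=13: SET r = 18): {r=18}
  after event 3 (t=17: SET p = 47): {p=47, r=18}
  after event 4 (t=21: SET p = -5): {p=-5, r=18}
  after event 5 (t=22: SET p = -16): {p=-16, r=18}
  after event 6 (t=32: INC r by 13): {p=-16, r=31}
  after event 7 (t=35: DEL r): {p=-16}
  after event 8 (t=39: SET p = 20): {p=20}
  after event 9 (t=46: INC r by 9): {p=20, r=9}
  after event 10 (t=53: SET q = 25): {p=20, q=25, r=9}
  after event 11 (t=62: DEC q by 7): {p=20, q=18, r=9}

Answer: {p=20, q=18, r=9}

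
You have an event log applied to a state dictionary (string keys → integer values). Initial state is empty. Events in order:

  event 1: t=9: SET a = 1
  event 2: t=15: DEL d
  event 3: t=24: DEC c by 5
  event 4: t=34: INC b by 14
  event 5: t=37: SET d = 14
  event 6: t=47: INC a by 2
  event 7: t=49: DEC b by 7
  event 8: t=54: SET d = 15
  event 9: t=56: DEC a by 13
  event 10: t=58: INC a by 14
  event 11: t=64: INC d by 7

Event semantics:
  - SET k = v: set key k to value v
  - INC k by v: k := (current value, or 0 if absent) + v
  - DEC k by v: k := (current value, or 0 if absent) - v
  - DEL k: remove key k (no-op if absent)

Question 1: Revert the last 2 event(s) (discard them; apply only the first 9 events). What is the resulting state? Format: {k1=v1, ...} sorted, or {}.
Keep first 9 events (discard last 2):
  after event 1 (t=9: SET a = 1): {a=1}
  after event 2 (t=15: DEL d): {a=1}
  after event 3 (t=24: DEC c by 5): {a=1, c=-5}
  after event 4 (t=34: INC b by 14): {a=1, b=14, c=-5}
  after event 5 (t=37: SET d = 14): {a=1, b=14, c=-5, d=14}
  after event 6 (t=47: INC a by 2): {a=3, b=14, c=-5, d=14}
  after event 7 (t=49: DEC b by 7): {a=3, b=7, c=-5, d=14}
  after event 8 (t=54: SET d = 15): {a=3, b=7, c=-5, d=15}
  after event 9 (t=56: DEC a by 13): {a=-10, b=7, c=-5, d=15}

Answer: {a=-10, b=7, c=-5, d=15}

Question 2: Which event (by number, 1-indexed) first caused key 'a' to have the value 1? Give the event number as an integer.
Looking for first event where a becomes 1:
  event 1: a (absent) -> 1  <-- first match

Answer: 1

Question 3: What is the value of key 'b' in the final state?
Track key 'b' through all 11 events:
  event 1 (t=9: SET a = 1): b unchanged
  event 2 (t=15: DEL d): b unchanged
  event 3 (t=24: DEC c by 5): b unchanged
  event 4 (t=34: INC b by 14): b (absent) -> 14
  event 5 (t=37: SET d = 14): b unchanged
  event 6 (t=47: INC a by 2): b unchanged
  event 7 (t=49: DEC b by 7): b 14 -> 7
  event 8 (t=54: SET d = 15): b unchanged
  event 9 (t=56: DEC a by 13): b unchanged
  event 10 (t=58: INC a by 14): b unchanged
  event 11 (t=64: INC d by 7): b unchanged
Final: b = 7

Answer: 7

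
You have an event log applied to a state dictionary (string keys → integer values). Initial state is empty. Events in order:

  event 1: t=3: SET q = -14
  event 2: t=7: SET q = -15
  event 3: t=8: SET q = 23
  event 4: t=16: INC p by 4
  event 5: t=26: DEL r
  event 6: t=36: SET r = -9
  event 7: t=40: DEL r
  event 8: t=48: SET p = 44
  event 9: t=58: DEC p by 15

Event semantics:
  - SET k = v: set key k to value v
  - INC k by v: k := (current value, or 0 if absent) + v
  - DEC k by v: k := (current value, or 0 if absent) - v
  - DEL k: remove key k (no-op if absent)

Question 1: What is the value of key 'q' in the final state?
Track key 'q' through all 9 events:
  event 1 (t=3: SET q = -14): q (absent) -> -14
  event 2 (t=7: SET q = -15): q -14 -> -15
  event 3 (t=8: SET q = 23): q -15 -> 23
  event 4 (t=16: INC p by 4): q unchanged
  event 5 (t=26: DEL r): q unchanged
  event 6 (t=36: SET r = -9): q unchanged
  event 7 (t=40: DEL r): q unchanged
  event 8 (t=48: SET p = 44): q unchanged
  event 9 (t=58: DEC p by 15): q unchanged
Final: q = 23

Answer: 23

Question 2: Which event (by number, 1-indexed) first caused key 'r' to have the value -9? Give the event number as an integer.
Looking for first event where r becomes -9:
  event 6: r (absent) -> -9  <-- first match

Answer: 6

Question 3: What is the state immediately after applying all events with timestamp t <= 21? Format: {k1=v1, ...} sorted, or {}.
Apply events with t <= 21 (4 events):
  after event 1 (t=3: SET q = -14): {q=-14}
  after event 2 (t=7: SET q = -15): {q=-15}
  after event 3 (t=8: SET q = 23): {q=23}
  after event 4 (t=16: INC p by 4): {p=4, q=23}

Answer: {p=4, q=23}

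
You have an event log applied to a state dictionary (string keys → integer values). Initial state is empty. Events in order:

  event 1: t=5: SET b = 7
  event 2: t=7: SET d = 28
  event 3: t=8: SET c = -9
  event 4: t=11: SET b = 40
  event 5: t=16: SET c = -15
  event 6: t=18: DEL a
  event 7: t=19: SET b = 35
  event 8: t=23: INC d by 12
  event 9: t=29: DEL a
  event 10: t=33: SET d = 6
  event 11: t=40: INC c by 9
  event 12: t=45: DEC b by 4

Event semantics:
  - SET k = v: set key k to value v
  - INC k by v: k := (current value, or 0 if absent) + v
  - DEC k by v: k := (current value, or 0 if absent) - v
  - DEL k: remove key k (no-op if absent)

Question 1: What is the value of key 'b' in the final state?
Answer: 31

Derivation:
Track key 'b' through all 12 events:
  event 1 (t=5: SET b = 7): b (absent) -> 7
  event 2 (t=7: SET d = 28): b unchanged
  event 3 (t=8: SET c = -9): b unchanged
  event 4 (t=11: SET b = 40): b 7 -> 40
  event 5 (t=16: SET c = -15): b unchanged
  event 6 (t=18: DEL a): b unchanged
  event 7 (t=19: SET b = 35): b 40 -> 35
  event 8 (t=23: INC d by 12): b unchanged
  event 9 (t=29: DEL a): b unchanged
  event 10 (t=33: SET d = 6): b unchanged
  event 11 (t=40: INC c by 9): b unchanged
  event 12 (t=45: DEC b by 4): b 35 -> 31
Final: b = 31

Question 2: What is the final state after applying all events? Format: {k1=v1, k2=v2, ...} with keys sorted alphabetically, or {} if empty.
Answer: {b=31, c=-6, d=6}

Derivation:
  after event 1 (t=5: SET b = 7): {b=7}
  after event 2 (t=7: SET d = 28): {b=7, d=28}
  after event 3 (t=8: SET c = -9): {b=7, c=-9, d=28}
  after event 4 (t=11: SET b = 40): {b=40, c=-9, d=28}
  after event 5 (t=16: SET c = -15): {b=40, c=-15, d=28}
  after event 6 (t=18: DEL a): {b=40, c=-15, d=28}
  after event 7 (t=19: SET b = 35): {b=35, c=-15, d=28}
  after event 8 (t=23: INC d by 12): {b=35, c=-15, d=40}
  after event 9 (t=29: DEL a): {b=35, c=-15, d=40}
  after event 10 (t=33: SET d = 6): {b=35, c=-15, d=6}
  after event 11 (t=40: INC c by 9): {b=35, c=-6, d=6}
  after event 12 (t=45: DEC b by 4): {b=31, c=-6, d=6}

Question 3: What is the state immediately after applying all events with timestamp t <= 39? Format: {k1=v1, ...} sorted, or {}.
Answer: {b=35, c=-15, d=6}

Derivation:
Apply events with t <= 39 (10 events):
  after event 1 (t=5: SET b = 7): {b=7}
  after event 2 (t=7: SET d = 28): {b=7, d=28}
  after event 3 (t=8: SET c = -9): {b=7, c=-9, d=28}
  after event 4 (t=11: SET b = 40): {b=40, c=-9, d=28}
  after event 5 (t=16: SET c = -15): {b=40, c=-15, d=28}
  after event 6 (t=18: DEL a): {b=40, c=-15, d=28}
  after event 7 (t=19: SET b = 35): {b=35, c=-15, d=28}
  after event 8 (t=23: INC d by 12): {b=35, c=-15, d=40}
  after event 9 (t=29: DEL a): {b=35, c=-15, d=40}
  after event 10 (t=33: SET d = 6): {b=35, c=-15, d=6}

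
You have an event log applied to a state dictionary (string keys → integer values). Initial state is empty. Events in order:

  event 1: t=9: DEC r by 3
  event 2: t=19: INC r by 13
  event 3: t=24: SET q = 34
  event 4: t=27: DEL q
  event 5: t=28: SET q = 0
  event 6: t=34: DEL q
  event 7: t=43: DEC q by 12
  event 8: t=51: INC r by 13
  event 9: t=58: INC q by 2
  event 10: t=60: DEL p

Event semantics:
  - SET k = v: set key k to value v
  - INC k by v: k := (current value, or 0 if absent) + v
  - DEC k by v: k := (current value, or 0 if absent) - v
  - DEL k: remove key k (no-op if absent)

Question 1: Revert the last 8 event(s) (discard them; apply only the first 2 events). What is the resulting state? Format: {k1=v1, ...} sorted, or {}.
Keep first 2 events (discard last 8):
  after event 1 (t=9: DEC r by 3): {r=-3}
  after event 2 (t=19: INC r by 13): {r=10}

Answer: {r=10}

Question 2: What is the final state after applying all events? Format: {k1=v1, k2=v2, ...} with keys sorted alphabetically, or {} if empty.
Answer: {q=-10, r=23}

Derivation:
  after event 1 (t=9: DEC r by 3): {r=-3}
  after event 2 (t=19: INC r by 13): {r=10}
  after event 3 (t=24: SET q = 34): {q=34, r=10}
  after event 4 (t=27: DEL q): {r=10}
  after event 5 (t=28: SET q = 0): {q=0, r=10}
  after event 6 (t=34: DEL q): {r=10}
  after event 7 (t=43: DEC q by 12): {q=-12, r=10}
  after event 8 (t=51: INC r by 13): {q=-12, r=23}
  after event 9 (t=58: INC q by 2): {q=-10, r=23}
  after event 10 (t=60: DEL p): {q=-10, r=23}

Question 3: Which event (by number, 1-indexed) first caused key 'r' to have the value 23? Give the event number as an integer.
Looking for first event where r becomes 23:
  event 1: r = -3
  event 2: r = 10
  event 3: r = 10
  event 4: r = 10
  event 5: r = 10
  event 6: r = 10
  event 7: r = 10
  event 8: r 10 -> 23  <-- first match

Answer: 8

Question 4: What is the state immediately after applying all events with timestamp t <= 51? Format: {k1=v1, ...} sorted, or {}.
Answer: {q=-12, r=23}

Derivation:
Apply events with t <= 51 (8 events):
  after event 1 (t=9: DEC r by 3): {r=-3}
  after event 2 (t=19: INC r by 13): {r=10}
  after event 3 (t=24: SET q = 34): {q=34, r=10}
  after event 4 (t=27: DEL q): {r=10}
  after event 5 (t=28: SET q = 0): {q=0, r=10}
  after event 6 (t=34: DEL q): {r=10}
  after event 7 (t=43: DEC q by 12): {q=-12, r=10}
  after event 8 (t=51: INC r by 13): {q=-12, r=23}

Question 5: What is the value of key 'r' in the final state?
Answer: 23

Derivation:
Track key 'r' through all 10 events:
  event 1 (t=9: DEC r by 3): r (absent) -> -3
  event 2 (t=19: INC r by 13): r -3 -> 10
  event 3 (t=24: SET q = 34): r unchanged
  event 4 (t=27: DEL q): r unchanged
  event 5 (t=28: SET q = 0): r unchanged
  event 6 (t=34: DEL q): r unchanged
  event 7 (t=43: DEC q by 12): r unchanged
  event 8 (t=51: INC r by 13): r 10 -> 23
  event 9 (t=58: INC q by 2): r unchanged
  event 10 (t=60: DEL p): r unchanged
Final: r = 23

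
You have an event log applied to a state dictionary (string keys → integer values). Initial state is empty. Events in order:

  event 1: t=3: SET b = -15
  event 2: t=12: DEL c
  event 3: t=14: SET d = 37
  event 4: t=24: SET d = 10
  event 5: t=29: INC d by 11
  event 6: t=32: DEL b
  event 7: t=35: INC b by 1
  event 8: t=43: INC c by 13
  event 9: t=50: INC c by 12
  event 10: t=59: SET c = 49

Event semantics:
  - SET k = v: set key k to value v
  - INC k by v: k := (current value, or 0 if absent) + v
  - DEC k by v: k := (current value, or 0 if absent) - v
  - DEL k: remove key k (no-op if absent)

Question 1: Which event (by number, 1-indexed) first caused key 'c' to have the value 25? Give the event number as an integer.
Answer: 9

Derivation:
Looking for first event where c becomes 25:
  event 8: c = 13
  event 9: c 13 -> 25  <-- first match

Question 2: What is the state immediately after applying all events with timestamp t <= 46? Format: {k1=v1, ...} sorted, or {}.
Answer: {b=1, c=13, d=21}

Derivation:
Apply events with t <= 46 (8 events):
  after event 1 (t=3: SET b = -15): {b=-15}
  after event 2 (t=12: DEL c): {b=-15}
  after event 3 (t=14: SET d = 37): {b=-15, d=37}
  after event 4 (t=24: SET d = 10): {b=-15, d=10}
  after event 5 (t=29: INC d by 11): {b=-15, d=21}
  after event 6 (t=32: DEL b): {d=21}
  after event 7 (t=35: INC b by 1): {b=1, d=21}
  after event 8 (t=43: INC c by 13): {b=1, c=13, d=21}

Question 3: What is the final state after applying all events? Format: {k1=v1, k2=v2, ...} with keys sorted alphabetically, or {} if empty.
Answer: {b=1, c=49, d=21}

Derivation:
  after event 1 (t=3: SET b = -15): {b=-15}
  after event 2 (t=12: DEL c): {b=-15}
  after event 3 (t=14: SET d = 37): {b=-15, d=37}
  after event 4 (t=24: SET d = 10): {b=-15, d=10}
  after event 5 (t=29: INC d by 11): {b=-15, d=21}
  after event 6 (t=32: DEL b): {d=21}
  after event 7 (t=35: INC b by 1): {b=1, d=21}
  after event 8 (t=43: INC c by 13): {b=1, c=13, d=21}
  after event 9 (t=50: INC c by 12): {b=1, c=25, d=21}
  after event 10 (t=59: SET c = 49): {b=1, c=49, d=21}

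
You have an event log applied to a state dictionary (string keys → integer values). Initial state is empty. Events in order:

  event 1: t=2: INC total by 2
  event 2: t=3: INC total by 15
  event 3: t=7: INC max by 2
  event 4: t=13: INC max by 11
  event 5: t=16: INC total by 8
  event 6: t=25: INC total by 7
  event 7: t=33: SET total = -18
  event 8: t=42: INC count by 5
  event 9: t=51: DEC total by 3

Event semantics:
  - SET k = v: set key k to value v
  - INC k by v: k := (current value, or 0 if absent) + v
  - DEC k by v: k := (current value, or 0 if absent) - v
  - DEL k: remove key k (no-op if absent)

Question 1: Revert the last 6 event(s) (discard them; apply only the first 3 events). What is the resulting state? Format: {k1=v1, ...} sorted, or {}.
Answer: {max=2, total=17}

Derivation:
Keep first 3 events (discard last 6):
  after event 1 (t=2: INC total by 2): {total=2}
  after event 2 (t=3: INC total by 15): {total=17}
  after event 3 (t=7: INC max by 2): {max=2, total=17}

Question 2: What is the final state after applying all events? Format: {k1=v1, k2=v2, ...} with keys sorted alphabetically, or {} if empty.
Answer: {count=5, max=13, total=-21}

Derivation:
  after event 1 (t=2: INC total by 2): {total=2}
  after event 2 (t=3: INC total by 15): {total=17}
  after event 3 (t=7: INC max by 2): {max=2, total=17}
  after event 4 (t=13: INC max by 11): {max=13, total=17}
  after event 5 (t=16: INC total by 8): {max=13, total=25}
  after event 6 (t=25: INC total by 7): {max=13, total=32}
  after event 7 (t=33: SET total = -18): {max=13, total=-18}
  after event 8 (t=42: INC count by 5): {count=5, max=13, total=-18}
  after event 9 (t=51: DEC total by 3): {count=5, max=13, total=-21}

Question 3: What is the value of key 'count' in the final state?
Answer: 5

Derivation:
Track key 'count' through all 9 events:
  event 1 (t=2: INC total by 2): count unchanged
  event 2 (t=3: INC total by 15): count unchanged
  event 3 (t=7: INC max by 2): count unchanged
  event 4 (t=13: INC max by 11): count unchanged
  event 5 (t=16: INC total by 8): count unchanged
  event 6 (t=25: INC total by 7): count unchanged
  event 7 (t=33: SET total = -18): count unchanged
  event 8 (t=42: INC count by 5): count (absent) -> 5
  event 9 (t=51: DEC total by 3): count unchanged
Final: count = 5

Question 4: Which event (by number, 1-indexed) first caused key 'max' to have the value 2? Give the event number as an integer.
Answer: 3

Derivation:
Looking for first event where max becomes 2:
  event 3: max (absent) -> 2  <-- first match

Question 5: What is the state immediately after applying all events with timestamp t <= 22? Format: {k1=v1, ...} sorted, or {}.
Answer: {max=13, total=25}

Derivation:
Apply events with t <= 22 (5 events):
  after event 1 (t=2: INC total by 2): {total=2}
  after event 2 (t=3: INC total by 15): {total=17}
  after event 3 (t=7: INC max by 2): {max=2, total=17}
  after event 4 (t=13: INC max by 11): {max=13, total=17}
  after event 5 (t=16: INC total by 8): {max=13, total=25}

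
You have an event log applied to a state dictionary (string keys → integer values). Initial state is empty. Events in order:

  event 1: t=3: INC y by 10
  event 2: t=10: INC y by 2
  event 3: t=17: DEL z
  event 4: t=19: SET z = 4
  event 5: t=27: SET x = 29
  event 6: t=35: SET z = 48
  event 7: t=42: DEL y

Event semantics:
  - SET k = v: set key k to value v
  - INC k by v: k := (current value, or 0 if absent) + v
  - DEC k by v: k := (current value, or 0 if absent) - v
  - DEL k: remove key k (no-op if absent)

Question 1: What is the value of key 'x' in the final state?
Track key 'x' through all 7 events:
  event 1 (t=3: INC y by 10): x unchanged
  event 2 (t=10: INC y by 2): x unchanged
  event 3 (t=17: DEL z): x unchanged
  event 4 (t=19: SET z = 4): x unchanged
  event 5 (t=27: SET x = 29): x (absent) -> 29
  event 6 (t=35: SET z = 48): x unchanged
  event 7 (t=42: DEL y): x unchanged
Final: x = 29

Answer: 29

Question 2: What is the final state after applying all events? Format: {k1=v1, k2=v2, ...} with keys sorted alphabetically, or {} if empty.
Answer: {x=29, z=48}

Derivation:
  after event 1 (t=3: INC y by 10): {y=10}
  after event 2 (t=10: INC y by 2): {y=12}
  after event 3 (t=17: DEL z): {y=12}
  after event 4 (t=19: SET z = 4): {y=12, z=4}
  after event 5 (t=27: SET x = 29): {x=29, y=12, z=4}
  after event 6 (t=35: SET z = 48): {x=29, y=12, z=48}
  after event 7 (t=42: DEL y): {x=29, z=48}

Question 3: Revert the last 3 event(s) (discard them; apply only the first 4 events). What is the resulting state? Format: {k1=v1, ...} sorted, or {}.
Keep first 4 events (discard last 3):
  after event 1 (t=3: INC y by 10): {y=10}
  after event 2 (t=10: INC y by 2): {y=12}
  after event 3 (t=17: DEL z): {y=12}
  after event 4 (t=19: SET z = 4): {y=12, z=4}

Answer: {y=12, z=4}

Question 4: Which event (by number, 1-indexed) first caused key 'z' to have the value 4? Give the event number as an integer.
Answer: 4

Derivation:
Looking for first event where z becomes 4:
  event 4: z (absent) -> 4  <-- first match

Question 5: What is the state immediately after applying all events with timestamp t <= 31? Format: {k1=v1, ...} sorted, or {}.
Apply events with t <= 31 (5 events):
  after event 1 (t=3: INC y by 10): {y=10}
  after event 2 (t=10: INC y by 2): {y=12}
  after event 3 (t=17: DEL z): {y=12}
  after event 4 (t=19: SET z = 4): {y=12, z=4}
  after event 5 (t=27: SET x = 29): {x=29, y=12, z=4}

Answer: {x=29, y=12, z=4}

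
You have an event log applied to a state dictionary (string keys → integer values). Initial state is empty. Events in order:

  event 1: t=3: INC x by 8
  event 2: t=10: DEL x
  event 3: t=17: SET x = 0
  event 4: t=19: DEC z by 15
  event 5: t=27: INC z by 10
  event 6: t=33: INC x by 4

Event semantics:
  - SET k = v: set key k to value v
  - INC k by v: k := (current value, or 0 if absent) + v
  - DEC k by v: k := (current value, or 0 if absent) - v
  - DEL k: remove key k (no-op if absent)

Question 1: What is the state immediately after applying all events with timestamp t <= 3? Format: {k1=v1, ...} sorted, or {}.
Answer: {x=8}

Derivation:
Apply events with t <= 3 (1 events):
  after event 1 (t=3: INC x by 8): {x=8}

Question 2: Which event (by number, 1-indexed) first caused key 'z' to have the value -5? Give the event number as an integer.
Looking for first event where z becomes -5:
  event 4: z = -15
  event 5: z -15 -> -5  <-- first match

Answer: 5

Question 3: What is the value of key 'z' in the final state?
Answer: -5

Derivation:
Track key 'z' through all 6 events:
  event 1 (t=3: INC x by 8): z unchanged
  event 2 (t=10: DEL x): z unchanged
  event 3 (t=17: SET x = 0): z unchanged
  event 4 (t=19: DEC z by 15): z (absent) -> -15
  event 5 (t=27: INC z by 10): z -15 -> -5
  event 6 (t=33: INC x by 4): z unchanged
Final: z = -5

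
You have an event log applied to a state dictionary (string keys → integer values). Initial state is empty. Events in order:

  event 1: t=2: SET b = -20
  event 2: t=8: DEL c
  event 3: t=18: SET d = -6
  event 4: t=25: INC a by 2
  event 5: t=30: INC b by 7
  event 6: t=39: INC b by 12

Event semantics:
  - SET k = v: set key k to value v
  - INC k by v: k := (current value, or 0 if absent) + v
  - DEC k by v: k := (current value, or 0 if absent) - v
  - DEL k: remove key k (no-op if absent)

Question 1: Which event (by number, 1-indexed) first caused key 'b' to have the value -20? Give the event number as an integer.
Answer: 1

Derivation:
Looking for first event where b becomes -20:
  event 1: b (absent) -> -20  <-- first match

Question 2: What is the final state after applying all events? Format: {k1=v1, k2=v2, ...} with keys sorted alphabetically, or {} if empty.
  after event 1 (t=2: SET b = -20): {b=-20}
  after event 2 (t=8: DEL c): {b=-20}
  after event 3 (t=18: SET d = -6): {b=-20, d=-6}
  after event 4 (t=25: INC a by 2): {a=2, b=-20, d=-6}
  after event 5 (t=30: INC b by 7): {a=2, b=-13, d=-6}
  after event 6 (t=39: INC b by 12): {a=2, b=-1, d=-6}

Answer: {a=2, b=-1, d=-6}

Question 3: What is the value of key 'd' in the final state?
Track key 'd' through all 6 events:
  event 1 (t=2: SET b = -20): d unchanged
  event 2 (t=8: DEL c): d unchanged
  event 3 (t=18: SET d = -6): d (absent) -> -6
  event 4 (t=25: INC a by 2): d unchanged
  event 5 (t=30: INC b by 7): d unchanged
  event 6 (t=39: INC b by 12): d unchanged
Final: d = -6

Answer: -6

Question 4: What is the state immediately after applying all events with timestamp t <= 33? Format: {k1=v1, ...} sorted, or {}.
Answer: {a=2, b=-13, d=-6}

Derivation:
Apply events with t <= 33 (5 events):
  after event 1 (t=2: SET b = -20): {b=-20}
  after event 2 (t=8: DEL c): {b=-20}
  after event 3 (t=18: SET d = -6): {b=-20, d=-6}
  after event 4 (t=25: INC a by 2): {a=2, b=-20, d=-6}
  after event 5 (t=30: INC b by 7): {a=2, b=-13, d=-6}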